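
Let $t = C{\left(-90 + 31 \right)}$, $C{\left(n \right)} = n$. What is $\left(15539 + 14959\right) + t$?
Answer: $30439$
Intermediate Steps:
$t = -59$ ($t = -90 + 31 = -59$)
$\left(15539 + 14959\right) + t = \left(15539 + 14959\right) - 59 = 30498 - 59 = 30439$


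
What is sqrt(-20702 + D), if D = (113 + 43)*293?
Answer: sqrt(25006) ≈ 158.13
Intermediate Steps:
D = 45708 (D = 156*293 = 45708)
sqrt(-20702 + D) = sqrt(-20702 + 45708) = sqrt(25006)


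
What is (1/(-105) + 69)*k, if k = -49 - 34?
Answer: -601252/105 ≈ -5726.2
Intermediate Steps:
k = -83
(1/(-105) + 69)*k = (1/(-105) + 69)*(-83) = (-1/105 + 69)*(-83) = (7244/105)*(-83) = -601252/105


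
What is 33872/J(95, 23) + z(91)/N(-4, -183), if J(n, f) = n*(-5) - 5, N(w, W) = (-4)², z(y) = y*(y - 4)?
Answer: 101819/240 ≈ 424.25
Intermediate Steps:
z(y) = y*(-4 + y)
N(w, W) = 16
J(n, f) = -5 - 5*n (J(n, f) = -5*n - 5 = -5 - 5*n)
33872/J(95, 23) + z(91)/N(-4, -183) = 33872/(-5 - 5*95) + (91*(-4 + 91))/16 = 33872/(-5 - 475) + (91*87)*(1/16) = 33872/(-480) + 7917*(1/16) = 33872*(-1/480) + 7917/16 = -2117/30 + 7917/16 = 101819/240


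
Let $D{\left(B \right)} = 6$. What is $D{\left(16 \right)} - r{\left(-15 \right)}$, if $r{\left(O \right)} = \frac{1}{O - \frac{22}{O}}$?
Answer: $\frac{1233}{203} \approx 6.0739$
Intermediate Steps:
$D{\left(16 \right)} - r{\left(-15 \right)} = 6 - - \frac{15}{-22 + \left(-15\right)^{2}} = 6 - - \frac{15}{-22 + 225} = 6 - - \frac{15}{203} = 6 + \frac{15}{203} = \frac{1233}{203}$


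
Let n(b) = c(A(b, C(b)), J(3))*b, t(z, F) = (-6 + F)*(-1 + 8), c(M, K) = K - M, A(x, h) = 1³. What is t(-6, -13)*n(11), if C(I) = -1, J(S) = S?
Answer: -2926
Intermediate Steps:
A(x, h) = 1
t(z, F) = -42 + 7*F (t(z, F) = (-6 + F)*7 = -42 + 7*F)
n(b) = 2*b (n(b) = (3 - 1*1)*b = (3 - 1)*b = 2*b)
t(-6, -13)*n(11) = (-42 + 7*(-13))*(2*11) = (-42 - 91)*22 = -133*22 = -2926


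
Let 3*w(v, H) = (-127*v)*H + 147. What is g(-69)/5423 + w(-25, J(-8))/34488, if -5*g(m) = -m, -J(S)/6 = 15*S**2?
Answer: -165294091037/935142120 ≈ -176.76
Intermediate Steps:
J(S) = -90*S**2
w(v, H) = 49 - 127*H*v/3 (w(v, H) = ((-127*v)*H + 147)/3 = (-127*H*v + 147)/3 = (147 - 127*H*v)/3 = 49 - 127*H*v/3)
g(m) = m/5 (g(m) = -(-1)*m/5 = m/5)
g(-69)/5423 + w(-25, J(-8))/34488 = ((1/5)*(-69))/5423 + (49 - 127/3*(-90*(-8)**2)*(-25))/34488 = -69/5*1/5423 + (49 - 127/3*(-90*64)*(-25))*(1/34488) = -69/27115 + (49 - 127/3*(-5760)*(-25))*(1/34488) = -69/27115 + (49 - 6096000)*(1/34488) = -69/27115 - 6095951*1/34488 = -69/27115 - 6095951/34488 = -165294091037/935142120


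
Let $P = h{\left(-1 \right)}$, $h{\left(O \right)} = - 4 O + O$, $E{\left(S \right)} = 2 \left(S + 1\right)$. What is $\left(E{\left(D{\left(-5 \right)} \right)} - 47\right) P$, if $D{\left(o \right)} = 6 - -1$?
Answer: $-93$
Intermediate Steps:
$D{\left(o \right)} = 7$ ($D{\left(o \right)} = 6 + 1 = 7$)
$E{\left(S \right)} = 2 + 2 S$ ($E{\left(S \right)} = 2 \left(1 + S\right) = 2 + 2 S$)
$h{\left(O \right)} = - 3 O$
$P = 3$ ($P = \left(-3\right) \left(-1\right) = 3$)
$\left(E{\left(D{\left(-5 \right)} \right)} - 47\right) P = \left(\left(2 + 2 \cdot 7\right) - 47\right) 3 = \left(\left(2 + 14\right) - 47\right) 3 = \left(16 - 47\right) 3 = \left(-31\right) 3 = -93$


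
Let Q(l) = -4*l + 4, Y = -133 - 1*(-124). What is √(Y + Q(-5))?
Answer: √15 ≈ 3.8730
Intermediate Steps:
Y = -9 (Y = -133 + 124 = -9)
Q(l) = 4 - 4*l
√(Y + Q(-5)) = √(-9 + (4 - 4*(-5))) = √(-9 + (4 + 20)) = √(-9 + 24) = √15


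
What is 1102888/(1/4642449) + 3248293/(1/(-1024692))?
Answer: 1791601441956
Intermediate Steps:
1102888/(1/4642449) + 3248293/(1/(-1024692)) = 1102888/(1/4642449) + 3248293/(-1/1024692) = 1102888*4642449 + 3248293*(-1024692) = 5120101292712 - 3328499850756 = 1791601441956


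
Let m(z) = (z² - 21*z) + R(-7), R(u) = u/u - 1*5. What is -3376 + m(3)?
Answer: -3434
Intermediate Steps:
R(u) = -4 (R(u) = 1 - 5 = -4)
m(z) = -4 + z² - 21*z (m(z) = (z² - 21*z) - 4 = -4 + z² - 21*z)
-3376 + m(3) = -3376 + (-4 + 3² - 21*3) = -3376 + (-4 + 9 - 63) = -3376 - 58 = -3434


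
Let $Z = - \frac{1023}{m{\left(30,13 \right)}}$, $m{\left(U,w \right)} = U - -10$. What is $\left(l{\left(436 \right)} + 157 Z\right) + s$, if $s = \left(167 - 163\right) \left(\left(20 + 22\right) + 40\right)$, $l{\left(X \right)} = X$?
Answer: $- \frac{130051}{40} \approx -3251.3$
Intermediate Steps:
$m{\left(U,w \right)} = 10 + U$ ($m{\left(U,w \right)} = U + 10 = 10 + U$)
$Z = - \frac{1023}{40}$ ($Z = - \frac{1023}{10 + 30} = - \frac{1023}{40} \approx -25.575$)
$s = 328$ ($s = \left(167 - 163\right) \left(42 + 40\right) = 4 \cdot 82 = 328$)
$\left(l{\left(436 \right)} + 157 Z\right) + s = \left(436 + 157 \left(- \frac{1023}{40}\right)\right) + 328 = \left(436 - \frac{160611}{40}\right) + 328 = - \frac{143171}{40} + 328 = - \frac{130051}{40}$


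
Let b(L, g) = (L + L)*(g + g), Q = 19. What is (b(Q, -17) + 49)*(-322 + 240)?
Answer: 101926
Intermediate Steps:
b(L, g) = 4*L*g (b(L, g) = (2*L)*(2*g) = 4*L*g)
(b(Q, -17) + 49)*(-322 + 240) = (4*19*(-17) + 49)*(-322 + 240) = (-1292 + 49)*(-82) = -1243*(-82) = 101926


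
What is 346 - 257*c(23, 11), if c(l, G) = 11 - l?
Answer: 3430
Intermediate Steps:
346 - 257*c(23, 11) = 346 - 257*(11 - 1*23) = 346 - 257*(11 - 23) = 346 - 257*(-12) = 346 + 3084 = 3430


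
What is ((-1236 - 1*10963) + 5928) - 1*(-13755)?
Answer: 7484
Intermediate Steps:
((-1236 - 1*10963) + 5928) - 1*(-13755) = ((-1236 - 10963) + 5928) + 13755 = (-12199 + 5928) + 13755 = -6271 + 13755 = 7484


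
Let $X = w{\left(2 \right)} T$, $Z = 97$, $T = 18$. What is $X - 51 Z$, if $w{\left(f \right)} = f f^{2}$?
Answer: $-4803$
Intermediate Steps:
$w{\left(f \right)} = f^{3}$
$X = 144$ ($X = 2^{3} \cdot 18 = 8 \cdot 18 = 144$)
$X - 51 Z = 144 - 4947 = -4803$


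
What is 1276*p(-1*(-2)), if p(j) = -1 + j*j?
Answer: 3828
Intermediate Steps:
p(j) = -1 + j²
1276*p(-1*(-2)) = 1276*(-1 + (-1*(-2))²) = 1276*(-1 + 2²) = 1276*(-1 + 4) = 1276*3 = 3828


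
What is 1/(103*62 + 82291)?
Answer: 1/88677 ≈ 1.1277e-5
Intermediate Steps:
1/(103*62 + 82291) = 1/(6386 + 82291) = 1/88677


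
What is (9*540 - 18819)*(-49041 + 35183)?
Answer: 193443822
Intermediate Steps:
(9*540 - 18819)*(-49041 + 35183) = (4860 - 18819)*(-13858) = -13959*(-13858) = 193443822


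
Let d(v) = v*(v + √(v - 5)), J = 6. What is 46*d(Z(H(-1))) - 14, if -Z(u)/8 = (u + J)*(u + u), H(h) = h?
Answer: 294386 + 18400*√3 ≈ 3.2626e+5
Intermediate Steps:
Z(u) = -16*u*(6 + u) (Z(u) = -8*(u + 6)*(u + u) = -8*(6 + u)*2*u = -16*u*(6 + u))
d(v) = v*(v + √(-5 + v))
46*d(Z(H(-1))) - 14 = 46*((-16*(-1)*(6 - 1))*(-16*(-1)*(6 - 1) + √(-5 - 16*(-1)*(6 - 1)))) - 14 = 46*((-16*(-1)*5)*(-16*(-1)*5 + √(-5 - 16*(-1)*5))) - 14 = 46*(80*(80 + √(-5 + 80))) - 14 = 46*(80*(80 + √75)) - 14 = 46*(80*(80 + 5*√3)) - 14 = 46*(6400 + 400*√3) - 14 = (294400 + 18400*√3) - 14 = 294386 + 18400*√3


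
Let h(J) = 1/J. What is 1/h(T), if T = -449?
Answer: -449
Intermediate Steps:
1/h(T) = 1/(1/(-449)) = 1/(-1/449) = -449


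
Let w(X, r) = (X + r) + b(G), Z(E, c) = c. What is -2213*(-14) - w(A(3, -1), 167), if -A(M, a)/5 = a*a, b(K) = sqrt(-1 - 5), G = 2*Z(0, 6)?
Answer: 30820 - I*sqrt(6) ≈ 30820.0 - 2.4495*I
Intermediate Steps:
G = 12 (G = 2*6 = 12)
b(K) = I*sqrt(6) (b(K) = sqrt(-6) = I*sqrt(6))
A(M, a) = -5*a**2 (A(M, a) = -5*a*a = -5*a**2)
w(X, r) = X + r + I*sqrt(6) (w(X, r) = (X + r) + I*sqrt(6) = X + r + I*sqrt(6))
-2213*(-14) - w(A(3, -1), 167) = -2213*(-14) - (-5*(-1)**2 + 167 + I*sqrt(6)) = 30982 - (-5*1 + 167 + I*sqrt(6)) = 30982 - (-5 + 167 + I*sqrt(6)) = 30982 - (162 + I*sqrt(6)) = 30982 + (-162 - I*sqrt(6)) = 30820 - I*sqrt(6)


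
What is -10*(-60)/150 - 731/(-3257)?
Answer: 13759/3257 ≈ 4.2244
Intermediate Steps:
-10*(-60)/150 - 731/(-3257) = 600*(1/150) - 731*(-1/3257) = 4 + 731/3257 = 13759/3257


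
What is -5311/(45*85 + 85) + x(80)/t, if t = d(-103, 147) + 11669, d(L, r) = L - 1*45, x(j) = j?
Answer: -60875231/45047110 ≈ -1.3514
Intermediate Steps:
d(L, r) = -45 + L (d(L, r) = L - 45 = -45 + L)
t = 11521 (t = (-45 - 103) + 11669 = -148 + 11669 = 11521)
-5311/(45*85 + 85) + x(80)/t = -5311/(45*85 + 85) + 80/11521 = -5311/(3825 + 85) + 80*(1/11521) = -5311/3910 + 80/11521 = -60875231/45047110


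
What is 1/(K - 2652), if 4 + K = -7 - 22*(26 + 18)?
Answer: -1/3631 ≈ -0.00027541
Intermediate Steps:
K = -979 (K = -4 + (-7 - 22*(26 + 18)) = -4 + (-7 - 22*44) = -4 + (-7 - 968) = -4 - 975 = -979)
1/(K - 2652) = 1/(-979 - 2652) = 1/(-3631) = -1/3631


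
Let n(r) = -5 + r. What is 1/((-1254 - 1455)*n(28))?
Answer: -1/62307 ≈ -1.6050e-5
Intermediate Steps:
1/((-1254 - 1455)*n(28)) = 1/((-1254 - 1455)*(-5 + 28)) = 1/(-2709*23) = 1/(-62307) = -1/62307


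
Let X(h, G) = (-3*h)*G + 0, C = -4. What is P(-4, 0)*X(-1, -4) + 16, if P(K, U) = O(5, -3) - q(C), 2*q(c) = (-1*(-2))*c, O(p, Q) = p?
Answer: -92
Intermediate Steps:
q(c) = c (q(c) = ((-1*(-2))*c)/2 = (2*c)/2 = c)
P(K, U) = 9 (P(K, U) = 5 - 1*(-4) = 5 + 4 = 9)
X(h, G) = -3*G*h (X(h, G) = -3*G*h + 0 = -3*G*h)
P(-4, 0)*X(-1, -4) + 16 = 9*(-3*(-4)*(-1)) + 16 = 9*(-12) + 16 = -108 + 16 = -92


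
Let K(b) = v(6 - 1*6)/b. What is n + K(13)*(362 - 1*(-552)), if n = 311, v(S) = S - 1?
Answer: 3129/13 ≈ 240.69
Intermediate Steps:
v(S) = -1 + S
K(b) = -1/b (K(b) = (-1 + (6 - 1*6))/b = (-1 + (6 - 6))/b = (-1 + 0)/b = -1/b)
n + K(13)*(362 - 1*(-552)) = 311 + (-1/13)*(362 - 1*(-552)) = 311 + (-1*1/13)*(362 + 552) = 311 - 1/13*914 = 311 - 914/13 = 3129/13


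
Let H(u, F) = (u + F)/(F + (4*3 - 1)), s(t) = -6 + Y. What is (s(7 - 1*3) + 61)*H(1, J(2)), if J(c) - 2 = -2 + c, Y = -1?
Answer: 162/13 ≈ 12.462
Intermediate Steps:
J(c) = c (J(c) = 2 + (-2 + c) = c)
s(t) = -7 (s(t) = -6 - 1 = -7)
H(u, F) = (F + u)/(11 + F) (H(u, F) = (F + u)/(F + (12 - 1)) = (F + u)/(F + 11) = (F + u)/(11 + F))
(s(7 - 1*3) + 61)*H(1, J(2)) = (-7 + 61)*((2 + 1)/(11 + 2)) = 54*(3/13) = 162/13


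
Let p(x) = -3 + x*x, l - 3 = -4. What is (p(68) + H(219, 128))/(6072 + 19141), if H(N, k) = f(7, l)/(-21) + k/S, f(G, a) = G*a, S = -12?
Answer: 728/3981 ≈ 0.18287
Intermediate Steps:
l = -1 (l = 3 - 4 = -1)
p(x) = -3 + x**2
H(N, k) = 1/3 - k/12 (H(N, k) = (7*(-1))/(-21) + k/(-12) = -7*(-1/21) + k*(-1/12) = 1/3 - k/12)
(p(68) + H(219, 128))/(6072 + 19141) = ((-3 + 68**2) + (1/3 - 1/12*128))/(6072 + 19141) = ((-3 + 4624) + (1/3 - 32/3))/25213 = (4621 - 31/3)*(1/25213) = (13832/3)*(1/25213) = 728/3981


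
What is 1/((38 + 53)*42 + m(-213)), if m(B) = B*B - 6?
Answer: 1/49185 ≈ 2.0331e-5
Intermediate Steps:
m(B) = -6 + B² (m(B) = B² - 6 = -6 + B²)
1/((38 + 53)*42 + m(-213)) = 1/((38 + 53)*42 + (-6 + (-213)²)) = 1/(91*42 + (-6 + 45369)) = 1/(3822 + 45363) = 1/49185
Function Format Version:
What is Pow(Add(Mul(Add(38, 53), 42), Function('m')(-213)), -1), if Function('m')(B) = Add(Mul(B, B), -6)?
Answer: Rational(1, 49185) ≈ 2.0331e-5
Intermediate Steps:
Function('m')(B) = Add(-6, Pow(B, 2)) (Function('m')(B) = Add(Pow(B, 2), -6) = Add(-6, Pow(B, 2)))
Pow(Add(Mul(Add(38, 53), 42), Function('m')(-213)), -1) = Pow(Add(Mul(Add(38, 53), 42), Add(-6, Pow(-213, 2))), -1) = Pow(Add(Mul(91, 42), Add(-6, 45369)), -1) = Pow(Add(3822, 45363), -1) = Pow(49185, -1) = Rational(1, 49185)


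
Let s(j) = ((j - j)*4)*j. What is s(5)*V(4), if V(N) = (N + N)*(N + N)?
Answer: 0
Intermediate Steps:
V(N) = 4*N² (V(N) = (2*N)*(2*N) = 4*N²)
s(j) = 0 (s(j) = (0*4)*j = 0*j = 0)
s(5)*V(4) = 0*(4*4²) = 0*(4*16) = 0*64 = 0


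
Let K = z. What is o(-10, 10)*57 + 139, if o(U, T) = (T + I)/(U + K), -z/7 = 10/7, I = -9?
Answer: 2723/20 ≈ 136.15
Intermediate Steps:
z = -10 (z = -70/7 = -7*10/7 = -10)
K = -10
o(U, T) = (-9 + T)/(-10 + U) (o(U, T) = (T - 9)/(U - 10) = (-9 + T)/(-10 + U))
o(-10, 10)*57 + 139 = ((-9 + 10)/(-10 - 10))*57 + 139 = (1/(-20))*57 + 139 = -1/20*1*57 + 139 = -1/20*57 + 139 = -57/20 + 139 = 2723/20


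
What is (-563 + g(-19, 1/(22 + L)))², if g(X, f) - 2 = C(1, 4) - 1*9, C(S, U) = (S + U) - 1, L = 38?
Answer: 320356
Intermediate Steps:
C(S, U) = -1 + S + U
g(X, f) = -3 (g(X, f) = 2 + ((-1 + 1 + 4) - 1*9) = 2 + (4 - 9) = 2 - 5 = -3)
(-563 + g(-19, 1/(22 + L)))² = (-563 - 3)² = (-566)² = 320356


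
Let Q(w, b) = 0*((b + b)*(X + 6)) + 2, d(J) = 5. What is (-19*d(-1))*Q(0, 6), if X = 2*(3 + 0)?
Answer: -190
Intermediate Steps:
X = 6 (X = 2*3 = 6)
Q(w, b) = 2 (Q(w, b) = 0*((b + b)*(6 + 6)) + 2 = 0*((2*b)*12) + 2 = 0*(24*b) + 2 = 0 + 2 = 2)
(-19*d(-1))*Q(0, 6) = -19*5*2 = -95*2 = -190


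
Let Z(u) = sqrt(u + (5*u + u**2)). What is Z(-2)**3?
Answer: -16*I*sqrt(2) ≈ -22.627*I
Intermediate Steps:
Z(u) = sqrt(u**2 + 6*u) (Z(u) = sqrt(u + (u**2 + 5*u)) = sqrt(u**2 + 6*u))
Z(-2)**3 = (sqrt(-2*(6 - 2)))**3 = (sqrt(-2*4))**3 = (sqrt(-8))**3 = (2*I*sqrt(2))**3 = -16*I*sqrt(2)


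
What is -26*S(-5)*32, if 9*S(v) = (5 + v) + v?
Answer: 4160/9 ≈ 462.22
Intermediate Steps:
S(v) = 5/9 + 2*v/9 (S(v) = ((5 + v) + v)/9 = (5 + 2*v)/9 = 5/9 + 2*v/9)
-26*S(-5)*32 = -26*(5/9 + (2/9)*(-5))*32 = -26*(5/9 - 10/9)*32 = -26*(-5/9)*32 = (130/9)*32 = 4160/9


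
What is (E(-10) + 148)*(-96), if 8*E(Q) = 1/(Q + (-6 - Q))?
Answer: -14206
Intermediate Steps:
E(Q) = -1/48 (E(Q) = 1/(8*(Q + (-6 - Q))) = (⅛)/(-6) = (⅛)*(-⅙) = -1/48)
(E(-10) + 148)*(-96) = (-1/48 + 148)*(-96) = (7103/48)*(-96) = -14206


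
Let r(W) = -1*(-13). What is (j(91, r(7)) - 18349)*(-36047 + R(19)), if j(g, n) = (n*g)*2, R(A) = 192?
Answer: 573070465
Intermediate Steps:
r(W) = 13
j(g, n) = 2*g*n (j(g, n) = (g*n)*2 = 2*g*n)
(j(91, r(7)) - 18349)*(-36047 + R(19)) = (2*91*13 - 18349)*(-36047 + 192) = (2366 - 18349)*(-35855) = -15983*(-35855) = 573070465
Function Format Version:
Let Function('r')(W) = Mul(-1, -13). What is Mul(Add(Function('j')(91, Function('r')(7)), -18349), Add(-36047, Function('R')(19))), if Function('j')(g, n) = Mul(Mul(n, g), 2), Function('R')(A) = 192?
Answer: 573070465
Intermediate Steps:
Function('r')(W) = 13
Function('j')(g, n) = Mul(2, g, n) (Function('j')(g, n) = Mul(Mul(g, n), 2) = Mul(2, g, n))
Mul(Add(Function('j')(91, Function('r')(7)), -18349), Add(-36047, Function('R')(19))) = Mul(Add(Mul(2, 91, 13), -18349), Add(-36047, 192)) = Mul(Add(2366, -18349), -35855) = Mul(-15983, -35855) = 573070465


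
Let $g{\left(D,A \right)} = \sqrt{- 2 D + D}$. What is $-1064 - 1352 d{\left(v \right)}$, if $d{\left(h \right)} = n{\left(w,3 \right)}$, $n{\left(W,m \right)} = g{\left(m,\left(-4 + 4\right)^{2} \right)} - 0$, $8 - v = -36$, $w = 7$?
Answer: $-1064 - 1352 i \sqrt{3} \approx -1064.0 - 2341.7 i$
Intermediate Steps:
$g{\left(D,A \right)} = \sqrt{- D}$
$v = 44$ ($v = 8 - -36 = 8 + 36 = 44$)
$n{\left(W,m \right)} = \sqrt{- m}$ ($n{\left(W,m \right)} = \sqrt{- m} - 0 = \sqrt{- m} + 0 = \sqrt{- m}$)
$d{\left(h \right)} = i \sqrt{3}$ ($d{\left(h \right)} = \sqrt{\left(-1\right) 3} = \sqrt{-3} = i \sqrt{3}$)
$-1064 - 1352 d{\left(v \right)} = -1064 - 1352 i \sqrt{3}$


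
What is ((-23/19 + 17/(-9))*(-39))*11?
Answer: 75790/57 ≈ 1329.6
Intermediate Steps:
((-23/19 + 17/(-9))*(-39))*11 = ((-23*1/19 + 17*(-1/9))*(-39))*11 = ((-23/19 - 17/9)*(-39))*11 = -530/171*(-39)*11 = (6890/57)*11 = 75790/57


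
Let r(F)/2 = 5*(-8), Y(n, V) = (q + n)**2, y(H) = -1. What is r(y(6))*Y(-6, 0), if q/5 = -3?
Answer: -35280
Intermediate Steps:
q = -15 (q = 5*(-3) = -15)
Y(n, V) = (-15 + n)**2
r(F) = -80 (r(F) = 2*(5*(-8)) = 2*(-40) = -80)
r(y(6))*Y(-6, 0) = -80*(-15 - 6)**2 = -80*(-21)**2 = -80*441 = -35280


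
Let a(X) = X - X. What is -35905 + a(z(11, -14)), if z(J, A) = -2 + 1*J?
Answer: -35905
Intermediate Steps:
z(J, A) = -2 + J
a(X) = 0
-35905 + a(z(11, -14)) = -35905 + 0 = -35905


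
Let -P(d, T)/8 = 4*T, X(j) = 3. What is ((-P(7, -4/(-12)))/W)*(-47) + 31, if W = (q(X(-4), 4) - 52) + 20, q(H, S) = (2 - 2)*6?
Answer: 140/3 ≈ 46.667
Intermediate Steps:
q(H, S) = 0 (q(H, S) = 0*6 = 0)
P(d, T) = -32*T
W = -32 (W = (0 - 52) + 20 = -52 + 20 = -32)
((-P(7, -4/(-12)))/W)*(-47) + 31 = (-(-32)*(-4/(-12))/(-32))*(-47) + 31 = (-(-32)*(-4*(-1/12))*(-1/32))*(-47) + 31 = (-(-32)/3*(-1/32))*(-47) + 31 = (-1*(-32/3)*(-1/32))*(-47) + 31 = ((32/3)*(-1/32))*(-47) + 31 = -⅓*(-47) + 31 = 47/3 + 31 = 140/3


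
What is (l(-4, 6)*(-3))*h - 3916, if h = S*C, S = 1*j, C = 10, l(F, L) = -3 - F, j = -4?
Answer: -3796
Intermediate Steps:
S = -4 (S = 1*(-4) = -4)
h = -40 (h = -4*10 = -40)
(l(-4, 6)*(-3))*h - 3916 = ((-3 - 1*(-4))*(-3))*(-40) - 3916 = ((-3 + 4)*(-3))*(-40) - 3916 = (1*(-3))*(-40) - 3916 = -3*(-40) - 3916 = 120 - 3916 = -3796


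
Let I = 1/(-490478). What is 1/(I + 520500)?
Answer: 490478/255293798999 ≈ 1.9212e-6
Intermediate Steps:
I = -1/490478 ≈ -2.0388e-6
1/(I + 520500) = 1/(-1/490478 + 520500) = 1/(255293798999/490478) = 490478/255293798999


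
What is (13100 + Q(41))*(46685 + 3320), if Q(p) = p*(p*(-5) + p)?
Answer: 318831880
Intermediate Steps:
Q(p) = -4*p² (Q(p) = p*(-5*p + p) = p*(-4*p) = -4*p²)
(13100 + Q(41))*(46685 + 3320) = (13100 - 4*41²)*(46685 + 3320) = (13100 - 4*1681)*50005 = (13100 - 6724)*50005 = 6376*50005 = 318831880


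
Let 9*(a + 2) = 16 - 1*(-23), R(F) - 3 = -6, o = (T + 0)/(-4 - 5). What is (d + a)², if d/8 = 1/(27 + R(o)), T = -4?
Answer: 64/9 ≈ 7.1111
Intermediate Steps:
o = 4/9 (o = (-4 + 0)/(-4 - 5) = -4/(-9) = -4*(-⅑) = 4/9 ≈ 0.44444)
R(F) = -3 (R(F) = 3 - 6 = -3)
a = 7/3 (a = -2 + (16 - 1*(-23))/9 = -2 + (16 + 23)/9 = -2 + (⅑)*39 = -2 + 13/3 = 7/3 ≈ 2.3333)
d = ⅓ (d = 8/(27 - 3) = 8/24 = 8*(1/24) = ⅓ ≈ 0.33333)
(d + a)² = (⅓ + 7/3)² = (8/3)² = 64/9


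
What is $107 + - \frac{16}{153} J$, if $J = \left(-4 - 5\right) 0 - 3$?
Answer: $\frac{5473}{51} \approx 107.31$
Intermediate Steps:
$J = -3$ ($J = \left(-4 - 5\right) 0 - 3 = \left(-9\right) 0 - 3 = 0 - 3 = -3$)
$107 + - \frac{16}{153} J = 107 + - \frac{16}{153} \left(-3\right) = 107 + \left(-16\right) \frac{1}{153} \left(-3\right) = 107 - - \frac{16}{51} = 107 + \frac{16}{51} = \frac{5473}{51}$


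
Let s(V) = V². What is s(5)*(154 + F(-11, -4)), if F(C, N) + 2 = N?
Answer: 3700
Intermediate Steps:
F(C, N) = -2 + N
s(5)*(154 + F(-11, -4)) = 5²*(154 + (-2 - 4)) = 25*(154 - 6) = 25*148 = 3700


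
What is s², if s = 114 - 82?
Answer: 1024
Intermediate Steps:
s = 32
s² = 32² = 1024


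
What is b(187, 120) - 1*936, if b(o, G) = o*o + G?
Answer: 34153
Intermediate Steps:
b(o, G) = G + o² (b(o, G) = o² + G = G + o²)
b(187, 120) - 1*936 = (120 + 187²) - 1*936 = (120 + 34969) - 936 = 35089 - 936 = 34153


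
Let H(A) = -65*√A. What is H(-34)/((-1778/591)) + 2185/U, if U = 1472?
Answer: 95/64 + 38415*I*√34/1778 ≈ 1.4844 + 125.98*I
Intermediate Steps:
H(-34)/((-1778/591)) + 2185/U = (-65*I*√34)/((-1778/591)) + 2185/1472 = (-65*I*√34)/((-1778*1/591)) + 2185*(1/1472) = (-65*I*√34)/(-1778/591) + 95/64 = -65*I*√34*(-591/1778) + 95/64 = 38415*I*√34/1778 + 95/64 = 95/64 + 38415*I*√34/1778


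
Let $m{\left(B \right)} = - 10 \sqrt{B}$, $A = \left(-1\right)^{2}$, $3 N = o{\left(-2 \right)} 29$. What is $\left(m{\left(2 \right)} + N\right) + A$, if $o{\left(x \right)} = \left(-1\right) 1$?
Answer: $- \frac{26}{3} - 10 \sqrt{2} \approx -22.809$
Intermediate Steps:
$o{\left(x \right)} = -1$
$N = - \frac{29}{3}$ ($N = \frac{\left(-1\right) 29}{3} = \frac{1}{3} \left(-29\right) = - \frac{29}{3} \approx -9.6667$)
$A = 1$
$\left(m{\left(2 \right)} + N\right) + A = \left(- 10 \sqrt{2} - \frac{29}{3}\right) + 1 = \left(- \frac{29}{3} - 10 \sqrt{2}\right) + 1 = - \frac{26}{3} - 10 \sqrt{2}$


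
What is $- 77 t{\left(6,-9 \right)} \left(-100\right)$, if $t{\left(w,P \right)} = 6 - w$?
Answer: $0$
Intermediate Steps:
$- 77 t{\left(6,-9 \right)} \left(-100\right) = - 77 \left(6 - 6\right) \left(-100\right) = \left(-77\right) 0 \left(-100\right) = 0 \left(-100\right) = 0$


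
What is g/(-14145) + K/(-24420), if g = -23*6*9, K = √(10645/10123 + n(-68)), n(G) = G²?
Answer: 18/205 - √473952755831/247203660 ≈ 0.085020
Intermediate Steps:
K = √473952755831/10123 (K = √(10645/10123 + (-68)²) = √(10645*(1/10123) + 4624) = √(10645/10123 + 4624) = √(46819397/10123) = √473952755831/10123 ≈ 68.008)
g = -1242 (g = -138*9 = -1242)
g/(-14145) + K/(-24420) = -1242/(-14145) + (√473952755831/10123)/(-24420) = -1242*(-1/14145) + (√473952755831/10123)*(-1/24420) = 18/205 - √473952755831/247203660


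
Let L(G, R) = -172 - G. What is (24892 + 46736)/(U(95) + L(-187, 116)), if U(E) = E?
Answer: 35814/55 ≈ 651.16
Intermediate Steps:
(24892 + 46736)/(U(95) + L(-187, 116)) = (24892 + 46736)/(95 + (-172 - 1*(-187))) = 71628/(95 + (-172 + 187)) = 71628/(95 + 15) = 71628/110 = 71628*(1/110) = 35814/55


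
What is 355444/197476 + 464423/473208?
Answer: 64977835175/23361805752 ≈ 2.7814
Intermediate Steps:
355444/197476 + 464423/473208 = 355444*(1/197476) + 464423*(1/473208) = 88861/49369 + 464423/473208 = 64977835175/23361805752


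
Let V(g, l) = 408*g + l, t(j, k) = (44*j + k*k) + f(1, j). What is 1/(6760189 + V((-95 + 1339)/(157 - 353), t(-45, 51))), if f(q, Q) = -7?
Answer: 49/331152459 ≈ 1.4797e-7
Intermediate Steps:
t(j, k) = -7 + k² + 44*j (t(j, k) = (44*j + k*k) - 7 = (44*j + k²) - 7 = (k² + 44*j) - 7 = -7 + k² + 44*j)
V(g, l) = l + 408*g
1/(6760189 + V((-95 + 1339)/(157 - 353), t(-45, 51))) = 1/(6760189 + ((-7 + 51² + 44*(-45)) + 408*((-95 + 1339)/(157 - 353)))) = 1/(6760189 + ((-7 + 2601 - 1980) + 408*(1244/(-196)))) = 1/(6760189 + (614 + 408*(1244*(-1/196)))) = 1/(6760189 + (614 + 408*(-311/49))) = 1/(6760189 + (614 - 126888/49)) = 1/(6760189 - 96802/49) = 1/(331152459/49) = 49/331152459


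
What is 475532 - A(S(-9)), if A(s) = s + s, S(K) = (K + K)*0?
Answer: 475532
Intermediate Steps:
S(K) = 0 (S(K) = (2*K)*0 = 0)
A(s) = 2*s
475532 - A(S(-9)) = 475532 - 2*0 = 475532 - 1*0 = 475532 + 0 = 475532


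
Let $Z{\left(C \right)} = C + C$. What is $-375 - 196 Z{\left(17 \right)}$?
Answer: $-7039$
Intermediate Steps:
$Z{\left(C \right)} = 2 C$
$-375 - 196 Z{\left(17 \right)} = -375 - 196 \cdot 2 \cdot 17 = -375 - 6664 = -7039$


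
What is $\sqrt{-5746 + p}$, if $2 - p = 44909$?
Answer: $37 i \sqrt{37} \approx 225.06 i$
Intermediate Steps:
$p = -44907$ ($p = 2 - 44909 = -44907$)
$\sqrt{-5746 + p} = \sqrt{-5746 - 44907} = \sqrt{-50653} = 37 i \sqrt{37}$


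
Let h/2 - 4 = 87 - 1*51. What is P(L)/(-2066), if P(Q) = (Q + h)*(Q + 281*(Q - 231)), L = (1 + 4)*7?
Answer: 6329715/2066 ≈ 3063.8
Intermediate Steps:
L = 35 (L = 5*7 = 35)
h = 80 (h = 8 + 2*(87 - 1*51) = 8 + 2*(87 - 51) = 8 + 2*36 = 8 + 72 = 80)
P(Q) = (-64911 + 282*Q)*(80 + Q) (P(Q) = (Q + 80)*(Q + 281*(Q - 231)) = (80 + Q)*(Q + 281*(-231 + Q)) = (80 + Q)*(Q + (-64911 + 281*Q)) = (80 + Q)*(-64911 + 282*Q) = (-64911 + 282*Q)*(80 + Q))
P(L)/(-2066) = (-5192880 - 42351*35 + 282*35**2)/(-2066) = (-5192880 - 1482285 + 282*1225)*(-1/2066) = (-5192880 - 1482285 + 345450)*(-1/2066) = -6329715*(-1/2066) = 6329715/2066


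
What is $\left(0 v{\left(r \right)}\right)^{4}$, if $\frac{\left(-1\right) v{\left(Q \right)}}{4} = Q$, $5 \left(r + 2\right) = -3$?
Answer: $0$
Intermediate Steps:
$r = - \frac{13}{5}$ ($r = -2 + \frac{1}{5} \left(-3\right) = -2 - \frac{3}{5} = - \frac{13}{5} \approx -2.6$)
$v{\left(Q \right)} = - 4 Q$
$\left(0 v{\left(r \right)}\right)^{4} = \left(0 \left(\left(-4\right) \left(- \frac{13}{5}\right)\right)\right)^{4} = \left(0 \cdot \frac{52}{5}\right)^{4} = 0^{4} = 0$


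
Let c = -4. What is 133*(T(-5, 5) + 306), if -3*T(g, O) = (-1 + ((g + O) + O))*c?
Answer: 124222/3 ≈ 41407.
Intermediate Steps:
T(g, O) = -4/3 + 4*g/3 + 8*O/3 (T(g, O) = -(-1 + ((g + O) + O))*(-4)/3 = -(-1 + ((O + g) + O))*(-4)/3 = -(-1 + (g + 2*O))*(-4)/3 = -(-1 + g + 2*O)*(-4)/3 = -(4 - 8*O - 4*g)/3 = -4/3 + 4*g/3 + 8*O/3)
133*(T(-5, 5) + 306) = 133*((-4/3 + (4/3)*(-5) + (8/3)*5) + 306) = 133*((-4/3 - 20/3 + 40/3) + 306) = 133*(16/3 + 306) = 133*(934/3) = 124222/3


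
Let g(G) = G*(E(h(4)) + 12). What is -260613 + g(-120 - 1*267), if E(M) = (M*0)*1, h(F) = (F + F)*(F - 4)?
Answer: -265257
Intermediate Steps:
h(F) = 2*F*(-4 + F) (h(F) = (2*F)*(-4 + F) = 2*F*(-4 + F))
E(M) = 0 (E(M) = 0*1 = 0)
g(G) = 12*G (g(G) = G*(0 + 12) = G*12 = 12*G)
-260613 + g(-120 - 1*267) = -260613 + 12*(-120 - 1*267) = -260613 + 12*(-120 - 267) = -260613 + 12*(-387) = -260613 - 4644 = -265257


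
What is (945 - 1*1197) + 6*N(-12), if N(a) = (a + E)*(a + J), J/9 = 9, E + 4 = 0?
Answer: -6876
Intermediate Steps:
E = -4 (E = -4 + 0 = -4)
J = 81 (J = 9*9 = 81)
N(a) = (-4 + a)*(81 + a) (N(a) = (a - 4)*(a + 81) = (-4 + a)*(81 + a))
(945 - 1*1197) + 6*N(-12) = (945 - 1*1197) + 6*(-324 + (-12)² + 77*(-12)) = (945 - 1197) + 6*(-324 + 144 - 924) = -252 + 6*(-1104) = -252 - 6624 = -6876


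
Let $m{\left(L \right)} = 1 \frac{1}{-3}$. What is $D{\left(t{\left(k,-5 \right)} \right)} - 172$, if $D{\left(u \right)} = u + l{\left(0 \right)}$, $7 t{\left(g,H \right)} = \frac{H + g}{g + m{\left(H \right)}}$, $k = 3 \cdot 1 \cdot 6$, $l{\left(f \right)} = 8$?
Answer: $- \frac{60805}{371} \approx -163.89$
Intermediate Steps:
$k = 18$ ($k = 3 \cdot 6 = 18$)
$m{\left(L \right)} = - \frac{1}{3}$ ($m{\left(L \right)} = 1 \left(- \frac{1}{3}\right) = - \frac{1}{3}$)
$t{\left(g,H \right)} = \frac{H + g}{7 \left(- \frac{1}{3} + g\right)}$ ($t{\left(g,H \right)} = \frac{\left(H + g\right) \frac{1}{g - \frac{1}{3}}}{7} = \frac{\left(H + g\right) \frac{1}{- \frac{1}{3} + g}}{7} = \frac{\frac{1}{- \frac{1}{3} + g} \left(H + g\right)}{7} = \frac{H + g}{7 \left(- \frac{1}{3} + g\right)}$)
$D{\left(u \right)} = 8 + u$ ($D{\left(u \right)} = u + 8 = 8 + u$)
$D{\left(t{\left(k,-5 \right)} \right)} - 172 = \left(8 + \frac{3 \left(-5 + 18\right)}{7 \left(-1 + 3 \cdot 18\right)}\right) - 172 = \left(8 + \frac{3}{7} \frac{1}{-1 + 54} \cdot 13\right) - 172 = \left(8 + \frac{3}{7} \cdot \frac{1}{53} \cdot 13\right) - 172 = \left(8 + \frac{39}{371}\right) - 172 = \frac{3007}{371} - 172 = - \frac{60805}{371}$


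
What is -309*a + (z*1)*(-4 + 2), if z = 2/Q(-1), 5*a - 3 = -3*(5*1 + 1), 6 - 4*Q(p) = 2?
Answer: 923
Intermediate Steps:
Q(p) = 1 (Q(p) = 3/2 - 1/4*2 = 3/2 - 1/2 = 1)
a = -3 (a = 3/5 + (-3*(5*1 + 1))/5 = 3/5 + (-3*(5 + 1))/5 = 3/5 + (-3*6)/5 = 3/5 + (1/5)*(-18) = 3/5 - 18/5 = -3)
z = 2 (z = 2/1 = 2*1 = 2)
-309*a + (z*1)*(-4 + 2) = -309*(-3) + (2*1)*(-4 + 2) = 927 + 2*(-2) = 927 - 4 = 923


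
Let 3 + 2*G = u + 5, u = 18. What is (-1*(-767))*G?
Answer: 7670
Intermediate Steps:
G = 10 (G = -3/2 + (18 + 5)/2 = -3/2 + (½)*23 = -3/2 + 23/2 = 10)
(-1*(-767))*G = -1*(-767)*10 = 767*10 = 7670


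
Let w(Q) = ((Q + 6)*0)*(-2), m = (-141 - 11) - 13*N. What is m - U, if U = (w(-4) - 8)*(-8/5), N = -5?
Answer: -499/5 ≈ -99.800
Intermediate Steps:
m = -87 (m = (-141 - 11) - 13*(-5) = -152 + 65 = -87)
w(Q) = 0 (w(Q) = ((6 + Q)*0)*(-2) = 0*(-2) = 0)
U = 64/5 (U = (0 - 8)*(-8/5) = -(-64)/5 = -8*(-8/5) = 64/5 ≈ 12.800)
m - U = -87 - 1*64/5 = -87 - 64/5 = -499/5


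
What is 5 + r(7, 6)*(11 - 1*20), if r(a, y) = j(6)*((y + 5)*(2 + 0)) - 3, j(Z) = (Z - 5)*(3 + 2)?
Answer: -958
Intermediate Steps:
j(Z) = -25 + 5*Z (j(Z) = (-5 + Z)*5 = -25 + 5*Z)
r(a, y) = 47 + 10*y (r(a, y) = (-25 + 5*6)*((y + 5)*(2 + 0)) - 3 = (-25 + 30)*((5 + y)*2) - 3 = 5*(10 + 2*y) - 3 = (50 + 10*y) - 3 = 47 + 10*y)
5 + r(7, 6)*(11 - 1*20) = 5 + (47 + 10*6)*(11 - 1*20) = 5 + (47 + 60)*(11 - 20) = 5 + 107*(-9) = 5 - 963 = -958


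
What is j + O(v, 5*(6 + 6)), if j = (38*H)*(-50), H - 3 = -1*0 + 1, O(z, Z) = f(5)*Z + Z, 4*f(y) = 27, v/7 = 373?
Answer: -7135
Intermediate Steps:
v = 2611 (v = 7*373 = 2611)
f(y) = 27/4 (f(y) = (¼)*27 = 27/4)
O(z, Z) = 31*Z/4 (O(z, Z) = 27*Z/4 + Z = 31*Z/4)
H = 4 (H = 3 + (-1*0 + 1) = 3 + (0 + 1) = 3 + 1 = 4)
j = -7600 (j = (38*4)*(-50) = 152*(-50) = -7600)
j + O(v, 5*(6 + 6)) = -7600 + 31*(5*(6 + 6))/4 = -7600 + 31*(5*12)/4 = -7600 + (31/4)*60 = -7600 + 465 = -7135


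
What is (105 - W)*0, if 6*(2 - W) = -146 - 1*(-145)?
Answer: 0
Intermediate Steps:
W = 13/6 (W = 2 - (-146 - 1*(-145))/6 = 2 - (-146 + 145)/6 = 2 - ⅙*(-1) = 2 + ⅙ = 13/6 ≈ 2.1667)
(105 - W)*0 = (105 - 1*13/6)*0 = (105 - 13/6)*0 = (617/6)*0 = 0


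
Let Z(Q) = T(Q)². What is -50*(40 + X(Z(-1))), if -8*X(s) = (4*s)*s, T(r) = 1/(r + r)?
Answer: -31975/16 ≈ -1998.4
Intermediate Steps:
T(r) = 1/(2*r)
Z(Q) = 1/(4*Q²) (Z(Q) = (1/(2*Q))² = 1/(4*Q²))
X(s) = -s²/2 (X(s) = -4*s*s/8 = -s²/2)
-50*(40 + X(Z(-1))) = -50*(40 - ((¼)/(-1)²)²/2) = -50*(40 - ((¼)*1)²/2) = -50*(40 - (¼)²/2) = -50*(40 - ½*1/16) = -50*(40 - 1/32) = -50*1279/32 = -31975/16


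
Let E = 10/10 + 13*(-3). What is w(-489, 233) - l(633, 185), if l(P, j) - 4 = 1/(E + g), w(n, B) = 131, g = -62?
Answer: 12701/100 ≈ 127.01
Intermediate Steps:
E = -38 (E = 10*(1/10) - 39 = 1 - 39 = -38)
l(P, j) = 399/100 (l(P, j) = 4 + 1/(-38 - 62) = 4 + 1/(-100) = 4 - 1/100 = 399/100)
w(-489, 233) - l(633, 185) = 131 - 1*399/100 = 131 - 399/100 = 12701/100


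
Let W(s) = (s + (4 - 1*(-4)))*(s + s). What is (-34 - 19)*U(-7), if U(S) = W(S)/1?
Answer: 742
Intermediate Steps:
W(s) = 2*s*(8 + s) (W(s) = (s + (4 + 4))*(2*s) = (s + 8)*(2*s) = (8 + s)*(2*s) = 2*s*(8 + s))
U(S) = 2*S*(8 + S) (U(S) = (2*S*(8 + S))/1 = (2*S*(8 + S))*1 = 2*S*(8 + S))
(-34 - 19)*U(-7) = (-34 - 19)*(2*(-7)*(8 - 7)) = -106*(-7) = -53*(-14) = 742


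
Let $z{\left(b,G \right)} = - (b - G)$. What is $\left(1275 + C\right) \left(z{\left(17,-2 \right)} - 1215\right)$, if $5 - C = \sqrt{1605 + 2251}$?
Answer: $-1579520 + 4936 \sqrt{241} \approx -1.5029 \cdot 10^{6}$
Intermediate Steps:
$C = 5 - 4 \sqrt{241}$ ($C = 5 - \sqrt{1605 + 2251} = 5 - \sqrt{3856} = 5 - 4 \sqrt{241} \approx -57.097$)
$z{\left(b,G \right)} = G - b$
$\left(1275 + C\right) \left(z{\left(17,-2 \right)} - 1215\right) = \left(1275 + \left(5 - 4 \sqrt{241}\right)\right) \left(\left(-2 - 17\right) - 1215\right) = \left(1280 - 4 \sqrt{241}\right) \left(\left(-2 - 17\right) - 1215\right) = \left(1280 - 4 \sqrt{241}\right) \left(-19 - 1215\right) = \left(1280 - 4 \sqrt{241}\right) \left(-1234\right) = -1579520 + 4936 \sqrt{241}$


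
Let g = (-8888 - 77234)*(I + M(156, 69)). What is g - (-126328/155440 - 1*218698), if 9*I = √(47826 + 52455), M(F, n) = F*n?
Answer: -18007695033509/19430 - 86122*√100281/9 ≈ -9.2983e+8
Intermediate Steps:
I = √100281/9 (I = √(47826 + 52455)/9 = √100281/9 ≈ 35.186)
g = -927017208 - 86122*√100281/9 (g = (-8888 - 77234)*(√100281/9 + 156*69) = -86122*(√100281/9 + 10764) = -86122*(10764 + √100281/9) = -927017208 - 86122*√100281/9 ≈ -9.3005e+8)
g - (-126328/155440 - 1*218698) = (-927017208 - 86122*√100281/9) - (-126328/155440 - 1*218698) = (-927017208 - 86122*√100281/9) - (-126328*1/155440 - 218698) = (-927017208 - 86122*√100281/9) - (-15791/19430 - 218698) = (-927017208 - 86122*√100281/9) - 1*(-4249317931/19430) = (-927017208 - 86122*√100281/9) + 4249317931/19430 = -18007695033509/19430 - 86122*√100281/9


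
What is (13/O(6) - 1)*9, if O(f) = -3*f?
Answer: -31/2 ≈ -15.500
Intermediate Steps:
(13/O(6) - 1)*9 = (13/((-3*6)) - 1)*9 = (13/(-18) - 1)*9 = (13*(-1/18) - 1)*9 = (-13/18 - 1)*9 = -31/18*9 = -31/2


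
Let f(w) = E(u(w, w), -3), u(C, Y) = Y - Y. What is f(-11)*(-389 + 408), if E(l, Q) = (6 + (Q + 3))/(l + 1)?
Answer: 114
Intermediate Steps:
u(C, Y) = 0
E(l, Q) = (9 + Q)/(1 + l) (E(l, Q) = (6 + (3 + Q))/(1 + l) = (9 + Q)/(1 + l))
f(w) = 6 (f(w) = (9 - 3)/(1 + 0) = 6/1 = 1*6 = 6)
f(-11)*(-389 + 408) = 6*(-389 + 408) = 6*19 = 114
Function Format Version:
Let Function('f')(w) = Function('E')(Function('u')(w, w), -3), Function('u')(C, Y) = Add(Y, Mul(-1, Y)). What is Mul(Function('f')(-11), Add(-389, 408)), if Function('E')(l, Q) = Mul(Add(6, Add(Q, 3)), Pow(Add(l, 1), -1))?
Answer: 114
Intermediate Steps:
Function('u')(C, Y) = 0
Function('E')(l, Q) = Mul(Pow(Add(1, l), -1), Add(9, Q)) (Function('E')(l, Q) = Mul(Add(6, Add(3, Q)), Pow(Add(1, l), -1)) = Mul(Add(9, Q), Pow(Add(1, l), -1)) = Mul(Pow(Add(1, l), -1), Add(9, Q)))
Function('f')(w) = 6 (Function('f')(w) = Mul(Pow(Add(1, 0), -1), Add(9, -3)) = Mul(Pow(1, -1), 6) = Mul(1, 6) = 6)
Mul(Function('f')(-11), Add(-389, 408)) = Mul(6, Add(-389, 408)) = Mul(6, 19) = 114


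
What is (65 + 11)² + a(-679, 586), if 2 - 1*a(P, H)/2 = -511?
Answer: 6802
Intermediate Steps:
a(P, H) = 1026 (a(P, H) = 4 - 2*(-511) = 4 + 1022 = 1026)
(65 + 11)² + a(-679, 586) = (65 + 11)² + 1026 = 76² + 1026 = 5776 + 1026 = 6802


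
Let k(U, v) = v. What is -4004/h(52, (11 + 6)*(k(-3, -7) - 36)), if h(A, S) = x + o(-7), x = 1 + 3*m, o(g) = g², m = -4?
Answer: -2002/19 ≈ -105.37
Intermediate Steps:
x = -11 (x = 1 + 3*(-4) = 1 - 12 = -11)
h(A, S) = 38 (h(A, S) = -11 + (-7)² = -11 + 49 = 38)
-4004/h(52, (11 + 6)*(k(-3, -7) - 36)) = -4004/38 = -4004*1/38 = -2002/19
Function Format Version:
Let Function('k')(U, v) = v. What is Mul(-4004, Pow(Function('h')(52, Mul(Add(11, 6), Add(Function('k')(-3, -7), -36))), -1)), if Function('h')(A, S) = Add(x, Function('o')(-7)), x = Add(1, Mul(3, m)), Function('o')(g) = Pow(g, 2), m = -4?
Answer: Rational(-2002, 19) ≈ -105.37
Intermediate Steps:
x = -11 (x = Add(1, Mul(3, -4)) = Add(1, -12) = -11)
Function('h')(A, S) = 38 (Function('h')(A, S) = Add(-11, Pow(-7, 2)) = Add(-11, 49) = 38)
Mul(-4004, Pow(Function('h')(52, Mul(Add(11, 6), Add(Function('k')(-3, -7), -36))), -1)) = Mul(-4004, Pow(38, -1)) = Mul(-4004, Rational(1, 38)) = Rational(-2002, 19)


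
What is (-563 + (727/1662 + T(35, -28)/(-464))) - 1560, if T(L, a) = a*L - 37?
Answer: -817581041/385584 ≈ -2120.4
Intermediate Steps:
T(L, a) = -37 + L*a (T(L, a) = L*a - 37 = -37 + L*a)
(-563 + (727/1662 + T(35, -28)/(-464))) - 1560 = (-563 + (727/1662 + (-37 + 35*(-28))/(-464))) - 1560 = (-563 + (727*(1/1662) + (-37 - 980)*(-1/464))) - 1560 = (-563 + (727/1662 - 1017*(-1/464))) - 1560 = (-563 + (727/1662 + 1017/464)) - 1560 = (-563 + 1013791/385584) - 1560 = -216070001/385584 - 1560 = -817581041/385584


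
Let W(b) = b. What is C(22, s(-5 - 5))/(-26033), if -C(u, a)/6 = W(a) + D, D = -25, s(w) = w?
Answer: -30/3719 ≈ -0.0080667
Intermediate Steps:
C(u, a) = 150 - 6*a (C(u, a) = -6*(a - 25) = -6*(-25 + a) = 150 - 6*a)
C(22, s(-5 - 5))/(-26033) = (150 - 6*(-5 - 5))/(-26033) = (150 - 6*(-10))*(-1/26033) = (150 + 60)*(-1/26033) = 210*(-1/26033) = -30/3719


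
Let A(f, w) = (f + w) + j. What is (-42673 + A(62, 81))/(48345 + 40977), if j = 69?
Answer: -42461/89322 ≈ -0.47537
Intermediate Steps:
A(f, w) = 69 + f + w (A(f, w) = (f + w) + 69 = 69 + f + w)
(-42673 + A(62, 81))/(48345 + 40977) = (-42673 + (69 + 62 + 81))/(48345 + 40977) = (-42673 + 212)/89322 = -42461*1/89322 = -42461/89322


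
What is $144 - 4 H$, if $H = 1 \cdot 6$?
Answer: $120$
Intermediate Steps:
$H = 6$
$144 - 4 H = 144 - 24 = 120$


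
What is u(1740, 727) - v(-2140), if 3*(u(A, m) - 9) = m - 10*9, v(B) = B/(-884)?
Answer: 145139/663 ≈ 218.91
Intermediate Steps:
v(B) = -B/884 (v(B) = B*(-1/884) = -B/884)
u(A, m) = -21 + m/3 (u(A, m) = 9 + (m - 10*9)/3 = 9 + (m - 90)/3 = 9 + (-90 + m)/3 = 9 + (-30 + m/3) = -21 + m/3)
u(1740, 727) - v(-2140) = (-21 + (⅓)*727) - (-1)*(-2140)/884 = (-21 + 727/3) - 1*535/221 = 664/3 - 535/221 = 145139/663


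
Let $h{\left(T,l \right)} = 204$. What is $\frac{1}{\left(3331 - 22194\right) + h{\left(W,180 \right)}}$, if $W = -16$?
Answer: $- \frac{1}{18659} \approx -5.3593 \cdot 10^{-5}$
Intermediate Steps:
$\frac{1}{\left(3331 - 22194\right) + h{\left(W,180 \right)}} = \frac{1}{\left(3331 - 22194\right) + 204} = \frac{1}{-18863 + 204} = \frac{1}{-18659} = - \frac{1}{18659}$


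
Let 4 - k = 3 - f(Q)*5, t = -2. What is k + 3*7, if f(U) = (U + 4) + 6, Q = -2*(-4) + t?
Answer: 102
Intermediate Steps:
Q = 6 (Q = -2*(-4) - 2 = 8 - 2 = 6)
f(U) = 10 + U (f(U) = (4 + U) + 6 = 10 + U)
k = 81 (k = 4 - (3 - (10 + 6)*5) = 4 - (3 - 16*5) = 4 - (3 - 1*80) = 4 - (3 - 80) = 4 - 1*(-77) = 4 + 77 = 81)
k + 3*7 = 81 + 3*7 = 81 + 21 = 102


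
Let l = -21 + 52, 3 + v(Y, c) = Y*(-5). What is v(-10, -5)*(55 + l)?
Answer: 4042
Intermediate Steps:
v(Y, c) = -3 - 5*Y (v(Y, c) = -3 + Y*(-5) = -3 - 5*Y)
l = 31
v(-10, -5)*(55 + l) = (-3 - 5*(-10))*(55 + 31) = (-3 + 50)*86 = 47*86 = 4042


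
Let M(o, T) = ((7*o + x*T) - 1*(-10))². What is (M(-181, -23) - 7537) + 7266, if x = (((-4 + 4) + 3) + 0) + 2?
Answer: 1882113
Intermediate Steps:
x = 5 (x = ((0 + 3) + 0) + 2 = (3 + 0) + 2 = 3 + 2 = 5)
M(o, T) = (10 + 5*T + 7*o)² (M(o, T) = ((7*o + 5*T) - 1*(-10))² = ((5*T + 7*o) + 10)² = (10 + 5*T + 7*o)²)
(M(-181, -23) - 7537) + 7266 = ((10 + 5*(-23) + 7*(-181))² - 7537) + 7266 = ((10 - 115 - 1267)² - 7537) + 7266 = ((-1372)² - 7537) + 7266 = (1882384 - 7537) + 7266 = 1874847 + 7266 = 1882113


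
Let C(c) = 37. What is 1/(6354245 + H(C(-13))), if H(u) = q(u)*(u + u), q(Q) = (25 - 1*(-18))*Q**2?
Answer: 1/10710403 ≈ 9.3367e-8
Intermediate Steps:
q(Q) = 43*Q**2 (q(Q) = (25 + 18)*Q**2 = 43*Q**2)
H(u) = 86*u**3 (H(u) = (43*u**2)*(u + u) = (43*u**2)*(2*u) = 86*u**3)
1/(6354245 + H(C(-13))) = 1/(6354245 + 86*37**3) = 1/(6354245 + 86*50653) = 1/(6354245 + 4356158) = 1/10710403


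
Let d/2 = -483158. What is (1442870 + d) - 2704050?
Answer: -2227496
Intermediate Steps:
d = -966316 (d = 2*(-483158) = -966316)
(1442870 + d) - 2704050 = (1442870 - 966316) - 2704050 = 476554 - 2704050 = -2227496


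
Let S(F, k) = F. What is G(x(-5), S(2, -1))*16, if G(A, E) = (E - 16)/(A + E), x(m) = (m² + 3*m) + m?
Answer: -32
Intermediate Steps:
x(m) = m² + 4*m
G(A, E) = (-16 + E)/(A + E)
G(x(-5), S(2, -1))*16 = ((-16 + 2)/(-5*(4 - 5) + 2))*16 = (-14/(-5*(-1) + 2))*16 = (-14/(5 + 2))*16 = (-14/7)*16 = ((⅐)*(-14))*16 = -2*16 = -32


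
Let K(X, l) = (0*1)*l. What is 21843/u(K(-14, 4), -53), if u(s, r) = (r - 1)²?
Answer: 809/108 ≈ 7.4907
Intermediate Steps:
K(X, l) = 0 (K(X, l) = 0*l = 0)
u(s, r) = (-1 + r)²
21843/u(K(-14, 4), -53) = 21843/((-1 - 53)²) = 21843/((-54)²) = 21843/2916 = 21843*(1/2916) = 809/108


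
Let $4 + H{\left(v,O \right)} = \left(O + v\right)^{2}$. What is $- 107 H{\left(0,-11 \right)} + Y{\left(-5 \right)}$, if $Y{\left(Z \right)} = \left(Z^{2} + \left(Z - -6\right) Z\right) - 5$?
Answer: $-12504$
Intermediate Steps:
$Y{\left(Z \right)} = -5 + Z^{2} + Z \left(6 + Z\right)$ ($Y{\left(Z \right)} = \left(Z^{2} + \left(Z + 6\right) Z\right) - 5 = \left(Z^{2} + \left(6 + Z\right) Z\right) - 5 = \left(Z^{2} + Z \left(6 + Z\right)\right) - 5 = -5 + Z^{2} + Z \left(6 + Z\right)$)
$H{\left(v,O \right)} = -4 + \left(O + v\right)^{2}$
$- 107 H{\left(0,-11 \right)} + Y{\left(-5 \right)} = - 107 \left(-4 + \left(-11 + 0\right)^{2}\right) + \left(-5 + 2 \left(-5\right)^{2} + 6 \left(-5\right)\right) = - 107 \left(-4 + \left(-11\right)^{2}\right) - -15 = - 107 \left(-4 + 121\right) - -15 = \left(-107\right) 117 + 15 = -12519 + 15 = -12504$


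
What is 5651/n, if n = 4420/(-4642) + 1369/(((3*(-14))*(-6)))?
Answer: 3305224692/2620529 ≈ 1261.3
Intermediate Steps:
n = 2620529/584892 (n = 4420*(-1/4642) + 1369/((-42*(-6))) = -2210/2321 + 1369/252 = 2620529/584892 ≈ 4.4804)
5651/n = 5651/(2620529/584892) = 5651*(584892/2620529) = 3305224692/2620529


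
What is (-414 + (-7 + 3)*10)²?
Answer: 206116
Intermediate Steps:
(-414 + (-7 + 3)*10)² = (-414 - 4*10)² = (-414 - 40)² = (-454)² = 206116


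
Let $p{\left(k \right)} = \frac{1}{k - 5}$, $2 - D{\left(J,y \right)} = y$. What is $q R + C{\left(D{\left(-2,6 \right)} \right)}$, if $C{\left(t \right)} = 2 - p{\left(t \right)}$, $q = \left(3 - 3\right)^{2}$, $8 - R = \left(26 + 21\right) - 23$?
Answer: $\frac{19}{9} \approx 2.1111$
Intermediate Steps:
$D{\left(J,y \right)} = 2 - y$
$p{\left(k \right)} = \frac{1}{-5 + k}$
$R = -16$ ($R = 8 - \left(\left(26 + 21\right) - 23\right) = 8 - \left(47 - 23\right) = 8 - 24 = -16$)
$q = 0$ ($q = 0^{2} = 0$)
$C{\left(t \right)} = 2 - \frac{1}{-5 + t}$
$q R + C{\left(D{\left(-2,6 \right)} \right)} = 0 \left(-16\right) + \frac{-11 + 2 \left(2 - 6\right)}{-5 + \left(2 - 6\right)} = 0 + \frac{-11 + 2 \left(2 - 6\right)}{-5 + \left(2 - 6\right)} = 0 + \frac{-11 + 2 \left(-4\right)}{-5 - 4} = 0 + \frac{-11 - 8}{-9} = 0 - - \frac{19}{9} = 0 + \frac{19}{9} = \frac{19}{9}$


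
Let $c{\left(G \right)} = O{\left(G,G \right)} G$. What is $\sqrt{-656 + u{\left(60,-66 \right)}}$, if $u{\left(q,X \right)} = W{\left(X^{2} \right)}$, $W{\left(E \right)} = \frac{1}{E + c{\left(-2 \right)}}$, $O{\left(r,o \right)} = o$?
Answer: $\frac{i \sqrt{3117573310}}{2180} \approx 25.612 i$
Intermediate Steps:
$c{\left(G \right)} = G^{2}$ ($c{\left(G \right)} = G G = G^{2}$)
$W{\left(E \right)} = \frac{1}{4 + E}$ ($W{\left(E \right)} = \frac{1}{E + \left(-2\right)^{2}} = \frac{1}{E + 4} = \frac{1}{4 + E}$)
$u{\left(q,X \right)} = \frac{1}{4 + X^{2}}$
$\sqrt{-656 + u{\left(60,-66 \right)}} = \sqrt{-656 + \frac{1}{4 + \left(-66\right)^{2}}} = \sqrt{-656 + \frac{1}{4 + 4356}} = \sqrt{-656 + \frac{1}{4360}} = \sqrt{- \frac{2860159}{4360}} = \frac{i \sqrt{3117573310}}{2180}$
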